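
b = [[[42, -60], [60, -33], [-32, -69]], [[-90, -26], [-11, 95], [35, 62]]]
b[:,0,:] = [[42, -60], [-90, -26]]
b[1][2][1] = 62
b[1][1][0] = -11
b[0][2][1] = -69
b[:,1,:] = [[60, -33], [-11, 95]]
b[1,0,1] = -26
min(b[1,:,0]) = -90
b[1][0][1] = -26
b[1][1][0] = -11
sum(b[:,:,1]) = -31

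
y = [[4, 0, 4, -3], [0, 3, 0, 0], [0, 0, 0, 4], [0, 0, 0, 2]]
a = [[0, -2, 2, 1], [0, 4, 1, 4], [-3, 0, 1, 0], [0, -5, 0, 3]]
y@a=[[-12, 7, 12, -5], [0, 12, 3, 12], [0, -20, 0, 12], [0, -10, 0, 6]]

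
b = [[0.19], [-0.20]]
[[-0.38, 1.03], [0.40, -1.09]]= b @[[-2.00, 5.44]]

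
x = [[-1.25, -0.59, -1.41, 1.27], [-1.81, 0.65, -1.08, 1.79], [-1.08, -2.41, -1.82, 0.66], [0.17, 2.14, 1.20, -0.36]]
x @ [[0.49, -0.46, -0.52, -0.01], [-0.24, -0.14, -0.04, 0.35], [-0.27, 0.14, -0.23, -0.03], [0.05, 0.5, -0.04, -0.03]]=[[-0.03,1.10,0.95,-0.19], [-0.66,1.49,1.09,0.22], [0.57,0.91,1.05,-0.8], [-0.77,-0.39,-0.44,0.72]]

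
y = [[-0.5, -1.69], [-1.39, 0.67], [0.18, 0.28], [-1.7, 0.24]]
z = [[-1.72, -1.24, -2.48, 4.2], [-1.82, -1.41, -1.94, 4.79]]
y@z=[[3.94, 3.0, 4.52, -10.20], [1.17, 0.78, 2.15, -2.63], [-0.82, -0.62, -0.99, 2.1], [2.49, 1.77, 3.75, -5.99]]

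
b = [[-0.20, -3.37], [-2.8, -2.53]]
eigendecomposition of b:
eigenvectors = [[0.85, 0.6], [-0.53, 0.8]]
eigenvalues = [1.92, -4.65]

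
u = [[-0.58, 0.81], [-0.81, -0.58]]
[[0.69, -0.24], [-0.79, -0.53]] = u @ [[0.24,0.57], [1.02,0.11]]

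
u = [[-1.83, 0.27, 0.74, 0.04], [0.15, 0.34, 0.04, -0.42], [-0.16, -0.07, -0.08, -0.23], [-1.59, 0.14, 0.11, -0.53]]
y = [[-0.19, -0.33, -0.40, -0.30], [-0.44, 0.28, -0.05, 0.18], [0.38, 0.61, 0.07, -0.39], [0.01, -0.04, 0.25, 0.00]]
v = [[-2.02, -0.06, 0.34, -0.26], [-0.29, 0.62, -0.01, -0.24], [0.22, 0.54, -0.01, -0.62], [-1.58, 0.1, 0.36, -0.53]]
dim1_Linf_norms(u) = [1.83, 0.42, 0.23, 1.59]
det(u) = 0.06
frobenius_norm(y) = 1.20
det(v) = -0.04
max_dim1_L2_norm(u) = 1.99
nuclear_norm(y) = 2.18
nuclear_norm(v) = 4.11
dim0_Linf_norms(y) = [0.44, 0.61, 0.4, 0.39]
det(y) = -0.05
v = y + u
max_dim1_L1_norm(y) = 1.45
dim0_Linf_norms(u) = [1.83, 0.34, 0.74, 0.53]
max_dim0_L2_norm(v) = 2.59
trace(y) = 0.16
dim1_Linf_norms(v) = [2.02, 0.62, 0.62, 1.58]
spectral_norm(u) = 2.55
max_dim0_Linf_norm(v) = 2.02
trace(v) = -1.94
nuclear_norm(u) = 3.79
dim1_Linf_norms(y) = [0.4, 0.44, 0.61, 0.25]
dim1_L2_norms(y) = [0.63, 0.55, 0.82, 0.25]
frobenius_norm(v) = 2.90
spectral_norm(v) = 2.69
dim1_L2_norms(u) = [1.99, 0.56, 0.3, 1.69]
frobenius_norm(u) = 2.69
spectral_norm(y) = 0.88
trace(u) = -2.10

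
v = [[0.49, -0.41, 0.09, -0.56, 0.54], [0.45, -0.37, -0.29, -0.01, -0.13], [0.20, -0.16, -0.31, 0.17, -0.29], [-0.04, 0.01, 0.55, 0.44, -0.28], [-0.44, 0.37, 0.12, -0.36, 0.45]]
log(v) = [[(3.26-2.41j),(-9.08+4.84j),11.72-4.46j,(-0.06-0.92j),(1.82+0.23j)], [5.59-3.25j,(-12.33+5.99j),15.33-2.72j,1.35-1.62j,1.66+1.21j], [1.13-0.80j,-1.36+0.71j,(2.34+2.41j),(0.98-0.98j),1.11+0.86j], [-2.17+1.85j,2.37-1.60j,-8.97+1.37j,(-2.92+2.33j),-4.72+1.02j], [-2.90+1.85j,(3.08-1.64j),-9.66+1.69j,(-2.9+2.29j),(-4.77+1.11j)]]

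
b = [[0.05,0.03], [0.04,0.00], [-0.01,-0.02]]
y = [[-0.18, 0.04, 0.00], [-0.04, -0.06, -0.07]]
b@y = [[-0.01, 0.0, -0.0], [-0.01, 0.0, 0.0], [0.00, 0.0, 0.00]]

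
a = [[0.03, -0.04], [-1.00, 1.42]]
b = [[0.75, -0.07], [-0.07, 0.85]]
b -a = [[0.72,-0.03], [0.93,-0.57]]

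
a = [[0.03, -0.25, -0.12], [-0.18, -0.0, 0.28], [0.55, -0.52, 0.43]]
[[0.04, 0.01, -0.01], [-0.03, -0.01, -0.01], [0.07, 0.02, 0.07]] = a @ [[0.07, 0.03, 0.14], [-0.12, -0.02, 0.05], [-0.07, -0.01, 0.05]]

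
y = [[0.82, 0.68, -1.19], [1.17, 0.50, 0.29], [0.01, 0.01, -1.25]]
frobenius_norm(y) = 2.41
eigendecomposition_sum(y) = [[0.92, 0.59, -0.33], [1.01, 0.65, -0.36], [0.01, 0.00, -0.0]] + [[-0.1, 0.09, 0.14], [0.16, -0.14, -0.23], [0.0, -0.0, -0.0]] + [[0.00,  0.00,  -1.01], [-0.00,  -0.00,  0.88], [0.0,  0.01,  -1.25]]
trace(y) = 0.07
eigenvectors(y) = [[0.67, 0.54, 0.55], [0.74, -0.84, -0.48], [0.01, -0.00, 0.68]]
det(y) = 0.47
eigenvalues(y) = [1.56, -0.24, -1.25]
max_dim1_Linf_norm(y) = 1.25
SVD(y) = [[-0.82, -0.04, -0.58],[-0.29, -0.84, 0.47],[-0.50, 0.55, 0.67]] @ diag([1.9519280395125858, 1.4059849282098782, 0.17257841757072942]) @ [[-0.52, -0.36, 0.78], [-0.72, -0.31, -0.62], [0.47, -0.88, -0.1]]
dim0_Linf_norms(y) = [1.17, 0.68, 1.25]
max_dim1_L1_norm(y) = 2.69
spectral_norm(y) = 1.95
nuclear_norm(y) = 3.53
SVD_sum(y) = [[0.82, 0.57, -1.24], [0.29, 0.20, -0.44], [0.51, 0.35, -0.76]] + [[0.04, 0.02, 0.04], [0.84, 0.37, 0.73], [-0.55, -0.24, -0.48]] + [[-0.05, 0.09, 0.01], [0.04, -0.07, -0.01], [0.05, -0.10, -0.01]]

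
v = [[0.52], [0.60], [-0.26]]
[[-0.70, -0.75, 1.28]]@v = [[-1.15]]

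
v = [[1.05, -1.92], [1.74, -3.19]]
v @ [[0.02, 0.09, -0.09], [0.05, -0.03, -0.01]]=[[-0.08, 0.15, -0.08],[-0.12, 0.25, -0.12]]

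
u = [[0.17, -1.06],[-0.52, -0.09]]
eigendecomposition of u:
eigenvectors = [[0.86, 0.77], [-0.51, 0.64]]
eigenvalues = [0.79, -0.71]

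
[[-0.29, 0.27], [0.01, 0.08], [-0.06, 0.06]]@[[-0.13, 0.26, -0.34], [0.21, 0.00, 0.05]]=[[0.09, -0.08, 0.11], [0.02, 0.00, 0.00], [0.02, -0.02, 0.02]]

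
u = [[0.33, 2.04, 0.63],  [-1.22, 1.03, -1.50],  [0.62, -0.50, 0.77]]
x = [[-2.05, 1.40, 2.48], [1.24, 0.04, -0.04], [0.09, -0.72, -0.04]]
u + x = [[-1.72, 3.44, 3.11], [0.02, 1.07, -1.54], [0.71, -1.22, 0.73]]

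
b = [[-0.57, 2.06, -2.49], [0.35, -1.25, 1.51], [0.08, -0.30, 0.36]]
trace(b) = -1.46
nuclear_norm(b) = 3.87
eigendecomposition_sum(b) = [[-0.58, 2.05, -2.48], [0.35, -1.25, 1.51], [0.08, -0.29, 0.36]] + [[0.01, 0.01, -0.01], [-0.00, -0.0, 0.00], [-0.00, -0.01, 0.01]] + [[0.0, 0.00, 0.00], [-0.00, -0.00, -0.00], [-0.00, -0.00, -0.00]]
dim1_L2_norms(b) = [3.28, 1.99, 0.48]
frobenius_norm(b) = 3.87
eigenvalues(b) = [-1.47, 0.01, -0.0]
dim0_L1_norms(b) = [1.0, 3.61, 4.36]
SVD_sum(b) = [[-0.57, 2.06, -2.49], [0.35, -1.25, 1.51], [0.08, -0.3, 0.36]] + [[0.00, 0.0, -0.0],  [0.00, 0.0, -0.0],  [-0.00, -0.0, 0.00]] + [[0.0, -0.0, -0.0], [0.0, -0.0, -0.00], [0.00, -0.0, -0.0]]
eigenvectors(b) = [[0.85,-0.93,-0.16],[-0.52,0.14,0.74],[-0.12,0.33,0.65]]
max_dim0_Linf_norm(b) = 2.49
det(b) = 0.00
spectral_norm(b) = 3.87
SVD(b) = [[-0.85, -0.32, 0.42],[0.51, -0.68, 0.52],[0.12, 0.66, 0.74]] @ diag([3.867774053185115, 0.004629009151209613, 0.0015638997000928761]) @ [[0.17,-0.63,0.76], [-0.97,-0.23,0.04], [0.15,-0.74,-0.65]]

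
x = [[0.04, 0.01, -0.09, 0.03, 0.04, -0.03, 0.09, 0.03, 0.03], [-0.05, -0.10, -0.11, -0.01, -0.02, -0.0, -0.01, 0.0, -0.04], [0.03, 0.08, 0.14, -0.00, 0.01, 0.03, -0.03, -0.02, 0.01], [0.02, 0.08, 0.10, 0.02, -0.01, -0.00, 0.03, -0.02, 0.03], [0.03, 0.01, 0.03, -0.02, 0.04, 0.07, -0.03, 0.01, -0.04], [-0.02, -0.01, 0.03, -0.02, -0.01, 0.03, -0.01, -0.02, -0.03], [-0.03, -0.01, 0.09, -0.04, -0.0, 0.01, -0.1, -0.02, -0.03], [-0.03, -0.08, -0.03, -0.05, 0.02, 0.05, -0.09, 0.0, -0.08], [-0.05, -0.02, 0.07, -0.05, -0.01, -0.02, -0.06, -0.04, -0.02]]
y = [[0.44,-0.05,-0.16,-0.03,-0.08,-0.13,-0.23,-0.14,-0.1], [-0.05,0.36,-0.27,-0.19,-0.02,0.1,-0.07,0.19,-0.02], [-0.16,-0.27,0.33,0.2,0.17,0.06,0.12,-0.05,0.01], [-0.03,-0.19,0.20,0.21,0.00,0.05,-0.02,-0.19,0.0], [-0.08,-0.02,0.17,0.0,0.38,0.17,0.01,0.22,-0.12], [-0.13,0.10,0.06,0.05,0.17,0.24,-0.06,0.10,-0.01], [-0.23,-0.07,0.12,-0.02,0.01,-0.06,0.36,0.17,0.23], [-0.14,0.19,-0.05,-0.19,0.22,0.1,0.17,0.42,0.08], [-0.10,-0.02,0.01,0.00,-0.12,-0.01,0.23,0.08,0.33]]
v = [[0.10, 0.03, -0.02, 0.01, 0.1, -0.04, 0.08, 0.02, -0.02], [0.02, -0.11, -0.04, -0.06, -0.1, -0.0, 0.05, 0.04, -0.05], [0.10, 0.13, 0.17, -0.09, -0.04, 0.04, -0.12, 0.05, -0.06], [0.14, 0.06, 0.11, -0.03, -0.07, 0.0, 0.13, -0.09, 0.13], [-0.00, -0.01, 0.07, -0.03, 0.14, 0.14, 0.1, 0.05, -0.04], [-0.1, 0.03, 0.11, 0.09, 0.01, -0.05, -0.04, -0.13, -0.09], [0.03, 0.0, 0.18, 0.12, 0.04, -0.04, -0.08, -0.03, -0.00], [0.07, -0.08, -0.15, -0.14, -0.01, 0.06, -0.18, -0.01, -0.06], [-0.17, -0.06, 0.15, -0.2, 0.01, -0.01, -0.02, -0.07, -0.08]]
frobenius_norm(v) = 0.78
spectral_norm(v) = 0.40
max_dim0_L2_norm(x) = 0.26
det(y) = 0.00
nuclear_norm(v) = 2.13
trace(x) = 0.05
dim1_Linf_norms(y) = [0.44, 0.36, 0.33, 0.21, 0.38, 0.24, 0.36, 0.42, 0.33]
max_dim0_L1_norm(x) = 0.69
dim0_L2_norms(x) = [0.1, 0.17, 0.26, 0.09, 0.07, 0.1, 0.18, 0.06, 0.12]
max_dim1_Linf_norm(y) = 0.44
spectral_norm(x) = 0.30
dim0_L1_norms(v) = [0.73, 0.51, 1.0, 0.77, 0.52, 0.38, 0.8, 0.49, 0.53]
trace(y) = 3.07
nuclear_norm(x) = 0.80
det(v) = 0.00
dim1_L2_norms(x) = [0.15, 0.16, 0.17, 0.14, 0.11, 0.06, 0.15, 0.17, 0.13]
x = y @ v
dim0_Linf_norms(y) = [0.44, 0.36, 0.33, 0.21, 0.38, 0.24, 0.36, 0.42, 0.33]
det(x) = 0.00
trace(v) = 0.05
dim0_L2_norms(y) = [0.57, 0.54, 0.54, 0.4, 0.52, 0.36, 0.54, 0.6, 0.44]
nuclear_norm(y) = 3.09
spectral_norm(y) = 0.98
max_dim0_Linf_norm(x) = 0.14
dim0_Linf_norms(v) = [0.17, 0.13, 0.18, 0.2, 0.14, 0.14, 0.18, 0.13, 0.13]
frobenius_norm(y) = 1.53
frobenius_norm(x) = 0.43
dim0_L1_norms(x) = [0.3, 0.4, 0.69, 0.24, 0.16, 0.24, 0.45, 0.16, 0.31]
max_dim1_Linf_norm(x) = 0.14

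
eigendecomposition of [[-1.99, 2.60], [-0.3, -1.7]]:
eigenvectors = [[(0.95+0j),(0.95-0j)], [0.05+0.32j,(0.05-0.32j)]]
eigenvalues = [(-1.84+0.87j), (-1.84-0.87j)]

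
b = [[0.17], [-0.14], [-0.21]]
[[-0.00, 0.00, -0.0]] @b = [[0.0]]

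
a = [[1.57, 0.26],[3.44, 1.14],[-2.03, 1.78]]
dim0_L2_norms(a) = [4.29, 2.13]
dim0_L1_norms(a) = [7.04, 3.18]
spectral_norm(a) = 4.30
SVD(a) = [[-0.37,-0.08], [-0.81,-0.45], [0.45,-0.89]] @ diag([4.296075898650898, 2.121021422105606]) @ [[-1.0, -0.05], [0.05, -1.00]]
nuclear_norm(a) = 6.42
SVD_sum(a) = [[1.58, 0.08], [3.49, 0.18], [-1.93, -0.1]] + [[-0.01, 0.18], [-0.05, 0.96], [-0.1, 1.88]]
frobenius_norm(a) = 4.79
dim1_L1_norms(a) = [1.83, 4.58, 3.81]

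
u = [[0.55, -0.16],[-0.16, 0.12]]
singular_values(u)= [0.6, 0.07]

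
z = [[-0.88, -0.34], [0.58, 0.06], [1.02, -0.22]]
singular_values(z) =[1.47, 0.4]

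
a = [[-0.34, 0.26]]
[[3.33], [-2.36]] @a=[[-1.13, 0.87], [0.80, -0.61]]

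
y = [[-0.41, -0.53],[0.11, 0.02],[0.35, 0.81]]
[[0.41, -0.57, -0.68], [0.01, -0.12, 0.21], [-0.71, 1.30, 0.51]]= y @ [[0.30, -1.55, 1.9], [-1.01, 2.28, -0.19]]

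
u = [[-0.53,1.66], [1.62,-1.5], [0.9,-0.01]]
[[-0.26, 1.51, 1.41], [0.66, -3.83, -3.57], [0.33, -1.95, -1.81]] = u @ [[0.37, -2.16, -2.01], [-0.04, 0.22, 0.21]]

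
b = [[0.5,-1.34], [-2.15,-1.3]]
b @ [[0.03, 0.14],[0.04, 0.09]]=[[-0.04,  -0.05], [-0.12,  -0.42]]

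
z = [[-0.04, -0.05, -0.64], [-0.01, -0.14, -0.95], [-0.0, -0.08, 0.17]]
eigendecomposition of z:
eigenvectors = [[-0.50, 1.00, -0.55], [-0.85, -0.02, -0.75], [-0.14, -0.01, 0.38]]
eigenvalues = [-0.31, -0.03, 0.33]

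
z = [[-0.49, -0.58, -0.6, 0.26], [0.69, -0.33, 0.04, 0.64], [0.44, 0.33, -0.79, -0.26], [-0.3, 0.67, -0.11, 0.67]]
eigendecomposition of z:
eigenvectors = [[(-0.7+0j),  -0.70-0.00j,  (-0.19+0j),  0.01+0.00j], [-0.07+0.52j,  (-0.07-0.52j),  0.52+0.00j,  0.44+0.00j], [(0.11+0.42j),  0.11-0.42j,  (-0.78+0j),  (-0.05+0j)], [(0.04-0.23j),  0.04+0.23j,  -0.29+0.00j,  0.90+0.00j]]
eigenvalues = [(-0.47+0.88j), (-0.47-0.88j), (-1+0j), (1+0j)]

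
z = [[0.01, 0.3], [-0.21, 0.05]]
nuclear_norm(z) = 0.51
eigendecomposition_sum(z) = [[0.13j, 0.15-0.02j], [-0.10+0.01j, (0.03+0.12j)]] + [[-0.13j, 0.15+0.02j], [-0.10-0.01j, (0.03-0.12j)]]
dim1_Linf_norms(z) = [0.3, 0.21]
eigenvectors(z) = [[0.77+0.00j,0.77-0.00j], [0.05+0.64j,0.05-0.64j]]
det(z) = 0.06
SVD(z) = [[0.96, 0.26], [0.26, -0.96]] @ diag([0.3060029305383359, 0.2075143525203748]) @ [[-0.15, 0.99],[0.99, 0.15]]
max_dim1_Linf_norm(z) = 0.3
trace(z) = 0.06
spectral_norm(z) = 0.31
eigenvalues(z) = [(0.03+0.25j), (0.03-0.25j)]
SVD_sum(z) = [[-0.04, 0.29], [-0.01, 0.08]] + [[0.05, 0.01],[-0.20, -0.03]]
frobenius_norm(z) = 0.37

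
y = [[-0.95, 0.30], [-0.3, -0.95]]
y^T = [[-0.95, -0.3], [0.3, -0.95]]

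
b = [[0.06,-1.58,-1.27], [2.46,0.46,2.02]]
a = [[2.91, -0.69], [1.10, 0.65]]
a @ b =[[-1.52, -4.92, -5.09],[1.66, -1.44, -0.08]]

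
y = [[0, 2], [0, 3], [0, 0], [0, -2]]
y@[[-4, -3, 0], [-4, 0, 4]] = [[-8, 0, 8], [-12, 0, 12], [0, 0, 0], [8, 0, -8]]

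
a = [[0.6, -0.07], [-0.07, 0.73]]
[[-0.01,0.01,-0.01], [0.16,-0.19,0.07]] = a@[[0.01,  -0.01,  0.00], [0.22,  -0.26,  0.1]]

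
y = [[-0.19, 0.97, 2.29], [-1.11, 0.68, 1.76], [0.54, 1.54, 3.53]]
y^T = [[-0.19, -1.11, 0.54], [0.97, 0.68, 1.54], [2.29, 1.76, 3.53]]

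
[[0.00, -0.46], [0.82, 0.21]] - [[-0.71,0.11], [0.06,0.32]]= [[0.71,-0.57],[0.76,-0.11]]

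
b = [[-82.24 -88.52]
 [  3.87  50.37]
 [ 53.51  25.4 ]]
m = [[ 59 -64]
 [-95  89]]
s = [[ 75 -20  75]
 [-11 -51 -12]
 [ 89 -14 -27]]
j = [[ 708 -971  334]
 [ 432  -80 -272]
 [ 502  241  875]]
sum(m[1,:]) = -6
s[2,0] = 89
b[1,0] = 3.87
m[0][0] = 59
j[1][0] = 432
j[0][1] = -971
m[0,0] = 59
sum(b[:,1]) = -12.75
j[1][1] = -80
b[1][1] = 50.37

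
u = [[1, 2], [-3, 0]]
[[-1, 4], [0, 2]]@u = [[-13, -2], [-6, 0]]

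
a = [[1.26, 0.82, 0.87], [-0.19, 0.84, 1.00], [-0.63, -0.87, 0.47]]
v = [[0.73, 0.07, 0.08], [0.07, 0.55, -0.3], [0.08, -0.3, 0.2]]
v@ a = [[0.86, 0.59, 0.74], [0.17, 0.78, 0.47], [0.03, -0.36, -0.14]]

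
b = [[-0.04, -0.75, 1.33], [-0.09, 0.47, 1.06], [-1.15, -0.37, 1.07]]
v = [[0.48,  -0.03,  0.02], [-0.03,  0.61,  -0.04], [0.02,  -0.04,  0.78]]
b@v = [[0.03, -0.51, 1.07], [-0.04, 0.25, 0.81], [-0.52, -0.23, 0.83]]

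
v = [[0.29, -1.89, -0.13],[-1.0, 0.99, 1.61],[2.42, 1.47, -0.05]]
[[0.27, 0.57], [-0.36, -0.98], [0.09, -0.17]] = v @ [[0.11, 0.08], [-0.12, -0.26], [-0.08, -0.4]]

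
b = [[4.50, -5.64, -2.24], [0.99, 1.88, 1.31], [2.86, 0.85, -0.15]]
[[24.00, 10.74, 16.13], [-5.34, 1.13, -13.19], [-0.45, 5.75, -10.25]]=b @ [[0.96,2.01,-2.56], [-3.68,-0.09,-3.89], [0.48,-0.53,-2.55]]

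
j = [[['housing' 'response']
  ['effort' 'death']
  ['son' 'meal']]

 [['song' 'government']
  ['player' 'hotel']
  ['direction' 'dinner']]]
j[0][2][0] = 'son'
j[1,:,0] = ['song', 'player', 'direction']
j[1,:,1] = ['government', 'hotel', 'dinner']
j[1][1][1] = 'hotel'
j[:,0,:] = [['housing', 'response'], ['song', 'government']]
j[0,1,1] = 'death'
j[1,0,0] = 'song'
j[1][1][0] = 'player'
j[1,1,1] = 'hotel'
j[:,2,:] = [['son', 'meal'], ['direction', 'dinner']]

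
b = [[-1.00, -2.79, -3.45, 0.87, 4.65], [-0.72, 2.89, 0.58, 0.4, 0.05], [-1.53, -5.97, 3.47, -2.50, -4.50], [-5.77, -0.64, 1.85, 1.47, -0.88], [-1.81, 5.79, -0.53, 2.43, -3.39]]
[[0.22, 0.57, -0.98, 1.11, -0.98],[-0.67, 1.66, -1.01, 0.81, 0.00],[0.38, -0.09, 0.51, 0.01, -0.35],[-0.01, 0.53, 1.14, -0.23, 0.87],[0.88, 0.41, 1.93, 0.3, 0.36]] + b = [[-0.78, -2.22, -4.43, 1.98, 3.67], [-1.39, 4.55, -0.43, 1.21, 0.05], [-1.15, -6.06, 3.98, -2.49, -4.85], [-5.78, -0.11, 2.99, 1.24, -0.01], [-0.93, 6.2, 1.4, 2.73, -3.03]]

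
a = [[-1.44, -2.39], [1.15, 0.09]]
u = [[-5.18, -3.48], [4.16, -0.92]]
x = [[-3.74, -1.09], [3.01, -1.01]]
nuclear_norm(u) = 9.78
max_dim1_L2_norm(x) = 3.9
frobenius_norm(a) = 3.02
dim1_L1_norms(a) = [3.83, 1.24]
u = x + a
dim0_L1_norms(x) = [6.75, 2.1]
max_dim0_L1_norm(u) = 9.34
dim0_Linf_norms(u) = [5.18, 3.48]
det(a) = 2.62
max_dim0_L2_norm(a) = 2.39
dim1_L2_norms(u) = [6.24, 4.26]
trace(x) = -4.75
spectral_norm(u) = 7.05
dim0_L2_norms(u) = [6.64, 3.6]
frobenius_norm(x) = 5.03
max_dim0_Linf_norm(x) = 3.74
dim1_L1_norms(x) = [4.83, 4.02]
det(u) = 19.24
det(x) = 7.06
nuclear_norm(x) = 6.27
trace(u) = -6.10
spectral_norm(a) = 2.88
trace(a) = -1.35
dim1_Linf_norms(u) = [5.18, 4.16]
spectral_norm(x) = 4.81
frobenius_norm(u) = 7.56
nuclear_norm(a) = 3.79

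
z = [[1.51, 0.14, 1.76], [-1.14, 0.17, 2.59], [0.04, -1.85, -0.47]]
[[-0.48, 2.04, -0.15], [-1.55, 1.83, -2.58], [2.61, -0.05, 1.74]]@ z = [[-3.06,0.56,4.51], [-4.53,4.87,3.22], [4.07,-2.86,3.65]]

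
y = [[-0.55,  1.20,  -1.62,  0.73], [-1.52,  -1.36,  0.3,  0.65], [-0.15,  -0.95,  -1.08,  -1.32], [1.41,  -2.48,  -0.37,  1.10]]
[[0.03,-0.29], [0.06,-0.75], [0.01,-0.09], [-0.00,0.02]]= y @ [[-0.03, 0.35], [-0.01, 0.12], [-0.01, 0.09], [0.01, -0.13]]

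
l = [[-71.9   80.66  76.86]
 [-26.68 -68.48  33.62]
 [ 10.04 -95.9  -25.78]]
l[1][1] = -68.48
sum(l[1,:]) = -61.54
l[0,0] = -71.9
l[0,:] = [-71.9, 80.66, 76.86]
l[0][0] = -71.9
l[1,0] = -26.68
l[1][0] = -26.68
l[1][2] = 33.62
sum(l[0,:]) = 85.61999999999999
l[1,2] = 33.62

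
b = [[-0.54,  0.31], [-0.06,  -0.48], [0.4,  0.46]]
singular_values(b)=[0.75, 0.66]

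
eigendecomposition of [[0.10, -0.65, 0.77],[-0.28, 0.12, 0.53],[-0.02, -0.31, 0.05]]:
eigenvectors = [[0.91+0.00j, 0.77+0.00j, (0.77-0j)], [-0.37+0.00j, (0.49-0.02j), 0.49+0.02j], [0.20+0.00j, 0.19+0.36j, 0.19-0.36j]]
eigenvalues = [(0.53+0j), (-0.13+0.38j), (-0.13-0.38j)]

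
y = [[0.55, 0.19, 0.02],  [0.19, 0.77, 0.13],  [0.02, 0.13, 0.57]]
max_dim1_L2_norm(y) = 0.8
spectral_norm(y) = 0.92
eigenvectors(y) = [[-0.44, -0.75, -0.5], [-0.83, 0.55, -0.08], [-0.33, -0.38, 0.86]]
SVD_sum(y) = [[0.18,0.34,0.14],[0.34,0.64,0.26],[0.14,0.26,0.10]] + [[0.13, 0.02, -0.23], [0.02, 0.0, -0.04], [-0.23, -0.04, 0.41]] + [[0.24, -0.17, 0.12], [-0.17, 0.13, -0.09], [0.12, -0.09, 0.06]]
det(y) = 0.21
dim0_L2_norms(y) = [0.58, 0.8, 0.58]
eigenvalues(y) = [0.92, 0.42, 0.55]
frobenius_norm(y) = 1.15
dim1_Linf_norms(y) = [0.55, 0.77, 0.57]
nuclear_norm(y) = 1.89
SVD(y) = [[-0.44, -0.5, -0.75], [-0.83, -0.08, 0.55], [-0.33, 0.86, -0.38]] @ diag([0.9227400731492525, 0.5462992316469488, 0.4209606952037988]) @ [[-0.44, -0.83, -0.33], [-0.5, -0.08, 0.86], [-0.75, 0.55, -0.38]]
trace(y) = 1.89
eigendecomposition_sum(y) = [[0.18, 0.34, 0.14], [0.34, 0.64, 0.26], [0.14, 0.26, 0.1]] + [[0.24, -0.17, 0.12], [-0.17, 0.13, -0.09], [0.12, -0.09, 0.06]] + [[0.13, 0.02, -0.23],[0.02, 0.0, -0.04],[-0.23, -0.04, 0.41]]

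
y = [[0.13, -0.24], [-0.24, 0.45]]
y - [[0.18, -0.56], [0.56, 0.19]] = [[-0.05, 0.32], [-0.80, 0.26]]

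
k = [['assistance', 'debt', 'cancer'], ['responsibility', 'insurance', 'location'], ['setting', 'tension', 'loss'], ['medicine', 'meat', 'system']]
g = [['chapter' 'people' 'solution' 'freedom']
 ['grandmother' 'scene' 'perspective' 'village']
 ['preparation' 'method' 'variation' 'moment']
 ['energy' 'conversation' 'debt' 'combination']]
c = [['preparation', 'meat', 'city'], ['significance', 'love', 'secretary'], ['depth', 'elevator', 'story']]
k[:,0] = ['assistance', 'responsibility', 'setting', 'medicine']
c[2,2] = 'story'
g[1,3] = 'village'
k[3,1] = 'meat'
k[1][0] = 'responsibility'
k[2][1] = 'tension'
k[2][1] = 'tension'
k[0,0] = 'assistance'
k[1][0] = 'responsibility'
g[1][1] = 'scene'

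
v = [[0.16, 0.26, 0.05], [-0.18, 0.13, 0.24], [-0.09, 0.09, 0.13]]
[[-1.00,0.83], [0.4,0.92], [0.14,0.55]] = v @ [[-1.62, 0.33], [-3.29, 2.45], [2.23, 2.77]]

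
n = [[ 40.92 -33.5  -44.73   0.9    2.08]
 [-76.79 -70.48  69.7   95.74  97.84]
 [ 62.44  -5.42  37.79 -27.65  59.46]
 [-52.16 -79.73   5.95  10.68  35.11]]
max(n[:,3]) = 95.74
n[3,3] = 10.68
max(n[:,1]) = -5.42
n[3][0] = -52.16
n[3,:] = [-52.16, -79.73, 5.95, 10.68, 35.11]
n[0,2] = -44.73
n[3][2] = 5.95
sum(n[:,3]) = 79.67000000000002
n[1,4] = 97.84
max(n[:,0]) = 62.44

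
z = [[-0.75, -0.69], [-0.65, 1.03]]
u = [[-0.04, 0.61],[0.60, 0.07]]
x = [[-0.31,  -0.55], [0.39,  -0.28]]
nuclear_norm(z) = 2.23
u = z @ x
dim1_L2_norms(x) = [0.63, 0.48]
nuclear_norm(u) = 1.21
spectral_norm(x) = 0.64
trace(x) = -0.59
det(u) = -0.37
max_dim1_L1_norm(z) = 1.68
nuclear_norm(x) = 1.11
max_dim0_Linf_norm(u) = 0.61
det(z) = -1.22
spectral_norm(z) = 1.26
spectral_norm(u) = 0.62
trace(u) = 0.03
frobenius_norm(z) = 1.59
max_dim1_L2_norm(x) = 0.63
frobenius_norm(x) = 0.79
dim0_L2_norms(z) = [0.99, 1.24]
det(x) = 0.30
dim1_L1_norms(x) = [0.86, 0.67]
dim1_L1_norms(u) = [0.65, 0.67]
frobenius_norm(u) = 0.86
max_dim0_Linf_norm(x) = 0.55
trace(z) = 0.28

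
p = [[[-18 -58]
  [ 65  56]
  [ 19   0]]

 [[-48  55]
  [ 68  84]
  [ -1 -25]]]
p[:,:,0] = [[-18, 65, 19], [-48, 68, -1]]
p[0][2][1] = 0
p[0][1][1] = 56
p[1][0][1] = 55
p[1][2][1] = -25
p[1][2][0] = -1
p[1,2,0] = -1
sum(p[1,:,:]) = 133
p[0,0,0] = -18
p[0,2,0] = 19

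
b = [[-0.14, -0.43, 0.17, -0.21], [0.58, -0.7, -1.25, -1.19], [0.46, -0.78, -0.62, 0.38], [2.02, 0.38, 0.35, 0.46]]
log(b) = [[(-0.24-0.15j), -0.51+0.11j, 0.21+0.20j, -0.67+0.02j], [(1.64-1.46j), (-0.31+1.14j), (-0.01+1.97j), -1.03+0.16j], [-1.63-1.64j, -0.04+1.29j, 0.59+2.23j, 0.09+0.18j], [(2.72+0.75j), 0.71-0.59j, -0.78-1.01j, (0.56-0.08j)]]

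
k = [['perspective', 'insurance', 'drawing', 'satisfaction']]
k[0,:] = ['perspective', 'insurance', 'drawing', 'satisfaction']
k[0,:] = ['perspective', 'insurance', 'drawing', 'satisfaction']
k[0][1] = 'insurance'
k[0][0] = 'perspective'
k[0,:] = ['perspective', 'insurance', 'drawing', 'satisfaction']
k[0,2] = 'drawing'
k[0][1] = 'insurance'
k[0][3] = 'satisfaction'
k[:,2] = ['drawing']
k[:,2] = ['drawing']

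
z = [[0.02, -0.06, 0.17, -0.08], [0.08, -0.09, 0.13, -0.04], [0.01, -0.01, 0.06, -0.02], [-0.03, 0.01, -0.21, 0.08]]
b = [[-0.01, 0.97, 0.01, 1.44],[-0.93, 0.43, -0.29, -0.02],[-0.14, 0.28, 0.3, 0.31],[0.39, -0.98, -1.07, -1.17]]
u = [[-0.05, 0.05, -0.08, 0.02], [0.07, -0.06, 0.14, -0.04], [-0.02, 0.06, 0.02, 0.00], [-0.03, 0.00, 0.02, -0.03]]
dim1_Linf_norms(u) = [0.08, 0.14, 0.06, 0.03]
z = b @ u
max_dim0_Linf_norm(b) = 1.44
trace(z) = 0.07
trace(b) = -0.45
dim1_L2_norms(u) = [0.11, 0.17, 0.07, 0.05]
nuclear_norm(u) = 0.31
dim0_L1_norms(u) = [0.17, 0.17, 0.26, 0.09]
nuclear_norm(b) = 4.37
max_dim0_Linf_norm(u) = 0.14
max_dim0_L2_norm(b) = 1.88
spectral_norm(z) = 0.35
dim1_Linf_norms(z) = [0.17, 0.13, 0.06, 0.21]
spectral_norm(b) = 2.51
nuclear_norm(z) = 0.47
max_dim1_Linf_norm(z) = 0.21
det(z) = 0.00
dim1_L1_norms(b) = [2.43, 1.67, 1.03, 3.61]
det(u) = 0.00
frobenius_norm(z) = 0.36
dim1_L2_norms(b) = [1.74, 1.07, 0.53, 1.9]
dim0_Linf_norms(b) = [0.93, 0.98, 1.07, 1.44]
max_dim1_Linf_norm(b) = 1.44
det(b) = -0.00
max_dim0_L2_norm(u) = 0.16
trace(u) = -0.12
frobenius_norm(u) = 0.22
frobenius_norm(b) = 2.84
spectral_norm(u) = 0.20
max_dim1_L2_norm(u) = 0.17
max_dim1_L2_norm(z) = 0.23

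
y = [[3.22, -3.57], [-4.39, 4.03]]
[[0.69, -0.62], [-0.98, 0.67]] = y @ [[0.26, 0.04], [0.04, 0.21]]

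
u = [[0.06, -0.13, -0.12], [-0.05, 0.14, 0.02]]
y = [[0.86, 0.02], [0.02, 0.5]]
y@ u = [[0.05, -0.11, -0.10], [-0.02, 0.07, 0.01]]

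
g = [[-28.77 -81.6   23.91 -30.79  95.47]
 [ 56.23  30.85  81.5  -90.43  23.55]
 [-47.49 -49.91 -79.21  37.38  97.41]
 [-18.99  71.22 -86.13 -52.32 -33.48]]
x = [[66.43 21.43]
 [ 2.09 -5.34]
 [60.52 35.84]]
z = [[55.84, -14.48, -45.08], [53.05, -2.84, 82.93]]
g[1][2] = 81.5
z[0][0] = 55.84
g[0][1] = -81.6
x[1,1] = -5.34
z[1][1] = -2.84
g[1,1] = 30.85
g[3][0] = -18.99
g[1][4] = 23.55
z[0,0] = 55.84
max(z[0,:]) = 55.84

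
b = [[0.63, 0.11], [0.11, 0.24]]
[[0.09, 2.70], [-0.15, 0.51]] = b @ [[0.27,4.25], [-0.76,0.17]]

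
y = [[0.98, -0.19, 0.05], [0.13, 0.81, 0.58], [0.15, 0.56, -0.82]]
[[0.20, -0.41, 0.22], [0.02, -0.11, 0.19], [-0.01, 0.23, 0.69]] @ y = [[0.18,-0.25,-0.41], [0.03,0.01,-0.22], [0.12,0.57,-0.43]]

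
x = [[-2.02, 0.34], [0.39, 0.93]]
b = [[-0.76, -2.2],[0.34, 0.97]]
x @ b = [[1.65, 4.77], [0.02, 0.04]]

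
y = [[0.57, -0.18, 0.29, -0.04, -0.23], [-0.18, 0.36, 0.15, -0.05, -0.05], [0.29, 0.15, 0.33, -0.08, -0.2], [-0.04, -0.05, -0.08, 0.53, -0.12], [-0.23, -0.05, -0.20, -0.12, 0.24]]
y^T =[[0.57,-0.18,0.29,-0.04,-0.23], [-0.18,0.36,0.15,-0.05,-0.05], [0.29,0.15,0.33,-0.08,-0.2], [-0.04,-0.05,-0.08,0.53,-0.12], [-0.23,-0.05,-0.2,-0.12,0.24]]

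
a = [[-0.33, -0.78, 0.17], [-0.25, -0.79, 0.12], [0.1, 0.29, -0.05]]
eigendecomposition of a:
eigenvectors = [[0.71, 0.95, 0.53], [0.66, -0.33, -0.04], [-0.25, -0.01, 0.85]]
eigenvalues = [-1.11, -0.06, -0.0]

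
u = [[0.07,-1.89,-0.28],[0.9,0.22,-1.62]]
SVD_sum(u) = [[0.40, -1.48, -0.85], [0.18, -0.68, -0.39]] + [[-0.33, -0.41, 0.57], [0.72, 0.90, -1.23]]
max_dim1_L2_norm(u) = 1.91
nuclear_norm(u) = 3.78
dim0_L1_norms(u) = [0.97, 2.11, 1.9]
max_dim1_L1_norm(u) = 2.74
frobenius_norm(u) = 2.67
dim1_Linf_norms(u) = [1.89, 1.62]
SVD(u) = [[-0.91, -0.42], [-0.42, 0.91]] @ diag([1.9240052969701222, 1.8537539257492923]) @ [[-0.23,0.84,0.48], [0.43,0.53,-0.73]]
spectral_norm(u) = 1.92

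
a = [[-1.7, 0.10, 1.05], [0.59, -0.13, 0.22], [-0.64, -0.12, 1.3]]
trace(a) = -0.53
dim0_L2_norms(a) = [1.91, 0.2, 1.69]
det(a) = -0.01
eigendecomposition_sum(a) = [[-1.57, 0.16, 0.57], [0.72, -0.07, -0.26], [-0.33, 0.03, 0.12]] + [[-0.13, -0.06, 0.48], [-0.13, -0.06, 0.48], [-0.32, -0.15, 1.18]] + [[0.00, 0.00, -0.00], [0.00, 0.01, -0.00], [0.0, 0.00, -0.0]]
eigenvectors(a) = [[0.89, 0.35, 0.16], [-0.41, 0.35, 0.97], [0.19, 0.87, 0.17]]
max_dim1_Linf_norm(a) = 1.7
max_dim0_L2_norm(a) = 1.91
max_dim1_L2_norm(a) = 2.0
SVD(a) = [[-0.82, 0.35, -0.44],[0.13, -0.64, -0.75],[-0.55, -0.68, 0.49]] @ diag([2.4010540162587457, 0.8745379684472654, 0.00479090303367538]) @ [[0.76,-0.01,-0.65], [-0.63,0.23,-0.74], [-0.16,-0.97,-0.17]]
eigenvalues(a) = [-1.53, 0.99, 0.01]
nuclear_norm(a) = 3.28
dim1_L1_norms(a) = [2.85, 0.94, 2.06]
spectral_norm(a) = 2.40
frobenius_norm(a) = 2.56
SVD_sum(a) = [[-1.51,  0.03,  1.28],[0.24,  -0.00,  -0.20],[-1.01,  0.02,  0.86]] + [[-0.19, 0.07, -0.23], [0.35, -0.13, 0.42], [0.37, -0.14, 0.44]] + [[0.00, 0.0, 0.0], [0.00, 0.0, 0.0], [-0.00, -0.00, -0.00]]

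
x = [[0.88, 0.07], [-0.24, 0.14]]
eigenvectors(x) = [[0.95, -0.1], [-0.32, 1.0]]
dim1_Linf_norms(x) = [0.88, 0.24]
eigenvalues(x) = [0.86, 0.16]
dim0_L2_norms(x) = [0.91, 0.16]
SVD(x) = [[-0.97, 0.26], [0.26, 0.97]] @ diag([0.9126717554916981, 0.15339578458256942]) @ [[-1.00, -0.03], [-0.03, 1.00]]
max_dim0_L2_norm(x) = 0.91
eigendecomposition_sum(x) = [[0.89, 0.09], [-0.3, -0.03]] + [[-0.01, -0.02],  [0.06, 0.17]]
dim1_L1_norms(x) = [0.95, 0.38]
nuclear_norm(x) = 1.07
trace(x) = 1.02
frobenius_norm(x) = 0.93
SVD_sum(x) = [[0.88, 0.03], [-0.23, -0.01]] + [[-0.0, 0.04], [-0.01, 0.15]]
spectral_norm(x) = 0.91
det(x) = 0.14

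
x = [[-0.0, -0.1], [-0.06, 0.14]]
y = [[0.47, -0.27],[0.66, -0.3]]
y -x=[[0.47, -0.17], [0.72, -0.44]]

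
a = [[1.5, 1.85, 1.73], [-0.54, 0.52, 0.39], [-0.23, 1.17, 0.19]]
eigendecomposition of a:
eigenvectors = [[(0.89+0j),(0.89-0j),(-0.27+0j)], [(-0.11+0.31j),-0.11-0.31j,-0.49+0.00j], [0.03+0.30j,(0.03-0.3j),(0.83+0j)]]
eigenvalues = [(1.32+1.22j), (1.32-1.22j), (-0.43+0j)]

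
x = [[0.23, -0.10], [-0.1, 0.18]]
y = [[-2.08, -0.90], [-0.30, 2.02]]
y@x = [[-0.39, 0.05],[-0.27, 0.39]]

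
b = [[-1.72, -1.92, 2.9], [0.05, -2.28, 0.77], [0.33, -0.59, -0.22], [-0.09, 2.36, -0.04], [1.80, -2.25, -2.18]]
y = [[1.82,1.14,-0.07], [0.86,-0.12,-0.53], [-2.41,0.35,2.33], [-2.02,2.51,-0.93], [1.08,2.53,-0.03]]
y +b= [[0.1,-0.78,2.83], [0.91,-2.4,0.24], [-2.08,-0.24,2.11], [-2.11,4.87,-0.97], [2.88,0.28,-2.21]]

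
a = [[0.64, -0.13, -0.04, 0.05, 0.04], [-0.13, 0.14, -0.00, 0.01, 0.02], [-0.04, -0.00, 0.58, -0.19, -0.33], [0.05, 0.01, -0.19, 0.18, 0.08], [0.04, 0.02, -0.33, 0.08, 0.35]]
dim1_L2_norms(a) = [0.66, 0.19, 0.69, 0.28, 0.49]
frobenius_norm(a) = 1.13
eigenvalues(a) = [0.89, 0.66, 0.06, 0.12, 0.16]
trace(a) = 1.89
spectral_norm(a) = 0.89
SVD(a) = [[-0.27, -0.93, 0.05, 0.19, 0.15], [0.03, 0.24, 0.05, 0.87, 0.44], [0.76, -0.23, 0.24, 0.27, -0.49], [-0.28, 0.03, -0.68, 0.33, -0.59], [-0.52, 0.15, 0.69, 0.17, -0.45]] @ diag([0.8918885518976393, 0.6557855641715287, 0.16114386197805564, 0.11886907690663334, 0.06231294504614289]) @ [[-0.27,0.03,0.76,-0.28,-0.52],[-0.93,0.24,-0.23,0.03,0.15],[0.05,0.05,0.24,-0.68,0.69],[0.19,0.87,0.27,0.33,0.17],[0.15,0.44,-0.49,-0.59,-0.45]]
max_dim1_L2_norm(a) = 0.69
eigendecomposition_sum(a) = [[0.07,-0.01,-0.19,0.07,0.13], [-0.01,0.00,0.02,-0.01,-0.01], [-0.19,0.02,0.51,-0.19,-0.35], [0.07,-0.01,-0.19,0.07,0.13], [0.13,-0.01,-0.35,0.13,0.24]] + [[0.57, -0.15, 0.14, -0.02, -0.09], [-0.15, 0.04, -0.04, 0.00, 0.02], [0.14, -0.04, 0.04, -0.0, -0.02], [-0.02, 0.0, -0.0, 0.0, 0.00], [-0.09, 0.02, -0.02, 0.0, 0.02]] + [[0.0, 0.00, -0.0, -0.01, -0.0], [0.00, 0.01, -0.01, -0.02, -0.01], [-0.0, -0.01, 0.02, 0.02, 0.01], [-0.01, -0.02, 0.02, 0.02, 0.02], [-0.0, -0.01, 0.01, 0.02, 0.01]] + [[0.00, 0.02, 0.01, 0.01, 0.0], [0.02, 0.09, 0.03, 0.03, 0.02], [0.01, 0.03, 0.01, 0.01, 0.01], [0.01, 0.03, 0.01, 0.01, 0.01], [0.00, 0.02, 0.01, 0.01, 0.0]] + [[0.00, 0.00, 0.00, -0.01, 0.01], [0.0, 0.0, 0.00, -0.0, 0.01], [0.0, 0.0, 0.01, -0.03, 0.03], [-0.01, -0.0, -0.03, 0.08, -0.08], [0.01, 0.01, 0.03, -0.08, 0.08]]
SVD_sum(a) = [[0.07, -0.01, -0.19, 0.07, 0.13], [-0.01, 0.00, 0.02, -0.01, -0.01], [-0.19, 0.02, 0.51, -0.19, -0.35], [0.07, -0.01, -0.19, 0.07, 0.13], [0.13, -0.01, -0.35, 0.13, 0.24]] + [[0.57, -0.15, 0.14, -0.02, -0.09], [-0.15, 0.04, -0.04, 0.00, 0.02], [0.14, -0.04, 0.04, -0.00, -0.02], [-0.02, 0.0, -0.0, 0.0, 0.00], [-0.09, 0.02, -0.02, 0.0, 0.02]] + [[0.00, 0.00, 0.00, -0.01, 0.01], [0.00, 0.00, 0.00, -0.0, 0.01], [0.0, 0.00, 0.01, -0.03, 0.03], [-0.01, -0.0, -0.03, 0.08, -0.08], [0.01, 0.01, 0.03, -0.08, 0.08]] + [[0.0,0.02,0.01,0.01,0.0], [0.02,0.09,0.03,0.03,0.02], [0.01,0.03,0.01,0.01,0.01], [0.01,0.03,0.01,0.01,0.01], [0.0,0.02,0.01,0.01,0.0]] + [[0.0, 0.00, -0.0, -0.01, -0.00], [0.00, 0.01, -0.01, -0.02, -0.01], [-0.0, -0.01, 0.02, 0.02, 0.01], [-0.01, -0.02, 0.02, 0.02, 0.02], [-0.0, -0.01, 0.01, 0.02, 0.01]]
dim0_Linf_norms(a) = [0.64, 0.14, 0.58, 0.19, 0.35]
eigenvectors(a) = [[-0.27, 0.93, 0.15, -0.19, 0.05], [0.03, -0.24, 0.44, -0.87, 0.05], [0.76, 0.23, -0.49, -0.27, 0.24], [-0.28, -0.03, -0.59, -0.33, -0.68], [-0.52, -0.15, -0.45, -0.17, 0.69]]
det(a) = 0.00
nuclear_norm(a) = 1.89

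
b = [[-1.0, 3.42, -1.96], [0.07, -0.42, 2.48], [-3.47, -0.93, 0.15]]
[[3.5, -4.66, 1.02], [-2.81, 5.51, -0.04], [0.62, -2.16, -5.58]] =b @[[-0.31,0.69,1.41], [0.32,0.11,0.75], [-1.07,2.22,0.07]]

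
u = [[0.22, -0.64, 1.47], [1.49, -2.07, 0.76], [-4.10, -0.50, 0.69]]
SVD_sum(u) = [[0.15, -0.01, -0.01], [1.56, -0.11, -0.11], [-4.08, 0.27, 0.3]] + [[-0.01, -1.11, 0.83], [-0.02, -1.68, 1.26], [-0.01, -0.68, 0.51]] + [[0.08, 0.48, 0.65], [-0.05, -0.28, -0.38], [-0.02, -0.09, -0.12]]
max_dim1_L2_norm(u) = 4.19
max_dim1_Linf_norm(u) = 4.1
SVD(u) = [[-0.04, -0.52, 0.85],[-0.36, -0.79, -0.50],[0.93, -0.32, -0.16]] @ diag([4.388477753893587, 2.658058954498085, 0.9558167177830951]) @ [[-1.00,  0.07,  0.07], [0.01,  0.80,  -0.60], [0.1,  0.59,  0.8]]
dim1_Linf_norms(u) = [1.47, 2.07, 4.1]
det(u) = -11.15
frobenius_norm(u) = 5.22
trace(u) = -1.16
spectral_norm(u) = 4.39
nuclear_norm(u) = 8.00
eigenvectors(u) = [[(0.08-0.47j), 0.08+0.47j, (0.07+0j)], [-0.00-0.30j, -0.00+0.30j, (0.95+0j)], [(0.82+0j), 0.82-0.00j, 0.32+0.00j]]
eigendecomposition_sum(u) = [[0.07+1.34j,(-0.25-0.07j),(0.74-0.09j)], [(0.2+0.81j),-0.16-0.01j,0.44-0.14j], [-2.23+0.52j,(0.04-0.45j),(0.37+1.22j)]] + [[(0.07-1.34j), -0.25+0.07j, (0.74+0.09j)], [(0.2-0.81j), (-0.16+0.01j), (0.44+0.14j)], [-2.23-0.52j, 0.04+0.45j, 0.37-1.22j]] + [[(0.08+0j), (-0.13-0j), -0.01+0.00j], [(1.1+0j), -1.74-0.00j, (-0.12+0j)], [0.37+0.00j, (-0.59-0j), -0.04+0.00j]]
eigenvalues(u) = [(0.27+2.55j), (0.27-2.55j), (-1.7+0j)]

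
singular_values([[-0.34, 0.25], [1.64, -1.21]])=[2.08, 0.0]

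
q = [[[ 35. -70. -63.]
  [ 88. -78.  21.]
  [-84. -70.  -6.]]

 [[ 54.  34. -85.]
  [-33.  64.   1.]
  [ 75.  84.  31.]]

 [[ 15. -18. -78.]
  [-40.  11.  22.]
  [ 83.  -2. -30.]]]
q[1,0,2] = -85.0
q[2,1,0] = -40.0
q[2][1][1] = 11.0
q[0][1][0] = 88.0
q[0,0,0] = 35.0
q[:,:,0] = [[35.0, 88.0, -84.0], [54.0, -33.0, 75.0], [15.0, -40.0, 83.0]]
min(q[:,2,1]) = -70.0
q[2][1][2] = 22.0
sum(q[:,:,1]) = -45.0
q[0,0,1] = -70.0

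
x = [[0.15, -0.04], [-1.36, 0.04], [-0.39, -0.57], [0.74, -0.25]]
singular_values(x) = [1.6, 0.62]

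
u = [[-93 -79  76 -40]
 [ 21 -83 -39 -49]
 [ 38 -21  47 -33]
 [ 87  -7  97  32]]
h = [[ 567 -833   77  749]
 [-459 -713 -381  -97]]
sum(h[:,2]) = -304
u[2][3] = -33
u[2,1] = -21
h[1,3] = -97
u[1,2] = -39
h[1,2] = -381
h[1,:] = [-459, -713, -381, -97]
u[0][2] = 76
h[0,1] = -833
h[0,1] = -833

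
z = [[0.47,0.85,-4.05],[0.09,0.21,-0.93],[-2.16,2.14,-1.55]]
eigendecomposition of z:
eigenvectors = [[-0.71, 0.9, 0.60], [-0.17, 0.20, 0.77], [-0.69, -0.38, 0.23]]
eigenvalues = [-3.26, 2.39, 0.0]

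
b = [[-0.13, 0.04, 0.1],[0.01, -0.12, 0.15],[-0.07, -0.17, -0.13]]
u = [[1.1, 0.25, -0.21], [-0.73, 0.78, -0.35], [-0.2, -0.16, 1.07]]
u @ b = [[-0.13, 0.05, 0.17], [0.13, -0.06, 0.09], [-0.05, -0.17, -0.18]]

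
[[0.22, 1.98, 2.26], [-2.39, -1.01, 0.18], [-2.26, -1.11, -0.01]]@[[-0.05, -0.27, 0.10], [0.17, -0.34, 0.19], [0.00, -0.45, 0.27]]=[[0.33, -1.75, 1.01], [-0.05, 0.91, -0.38], [-0.08, 0.99, -0.44]]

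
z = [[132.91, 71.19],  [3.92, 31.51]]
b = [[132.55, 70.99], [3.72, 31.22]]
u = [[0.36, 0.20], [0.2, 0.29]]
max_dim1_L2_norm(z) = 150.77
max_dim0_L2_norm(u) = 0.41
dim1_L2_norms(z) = [150.77, 31.75]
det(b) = 3874.13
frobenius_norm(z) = 154.08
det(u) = 0.06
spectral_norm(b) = 151.47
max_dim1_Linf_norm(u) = 0.36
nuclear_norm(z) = 177.65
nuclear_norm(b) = 177.05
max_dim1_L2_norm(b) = 150.36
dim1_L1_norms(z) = [204.1, 35.43]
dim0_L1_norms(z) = [136.83, 102.7]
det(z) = 3908.93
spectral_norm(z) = 151.92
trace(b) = 163.77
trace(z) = 164.42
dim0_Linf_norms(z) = [132.91, 71.19]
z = u + b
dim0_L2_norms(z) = [132.97, 77.85]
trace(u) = 0.65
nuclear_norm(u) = 0.65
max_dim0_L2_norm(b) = 132.6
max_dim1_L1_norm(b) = 203.54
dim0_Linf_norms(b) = [132.55, 70.99]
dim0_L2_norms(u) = [0.41, 0.35]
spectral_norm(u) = 0.53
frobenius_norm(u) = 0.54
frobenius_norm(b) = 153.62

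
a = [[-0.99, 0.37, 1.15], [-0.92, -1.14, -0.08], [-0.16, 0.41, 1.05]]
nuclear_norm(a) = 3.69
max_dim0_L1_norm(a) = 2.28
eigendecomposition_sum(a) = [[(-0.45+0.44j), (0.14+0.19j), (0.3-0.19j)], [-0.49-1.39j, (-0.54+0.1j), (0.11+0.82j)], [(0.01+0.32j), 0.12+0.02j, 0.03-0.18j]] + [[(-0.45-0.44j), (0.14-0.19j), (0.3+0.19j)], [-0.49+1.39j, -0.54-0.10j, 0.11-0.82j], [0.01-0.32j, 0.12-0.02j, (0.03+0.18j)]] + [[(-0.1-0j),0.10-0.00j,0.56-0.00j], [0.05+0.00j,-0.05+0.00j,-0.30+0.00j], [(-0.17-0j),(0.17-0j),(0.98-0j)]]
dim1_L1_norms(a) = [2.51, 2.14, 1.62]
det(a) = 0.87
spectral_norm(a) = 1.87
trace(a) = -1.08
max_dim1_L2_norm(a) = 1.56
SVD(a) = [[-0.83, -0.09, -0.56],[-0.08, -0.96, 0.26],[-0.56, 0.26, 0.79]] @ diag([1.8700266749788046, 1.5154540299574195, 0.3074074136281241]) @ [[0.52, -0.24, -0.82], [0.61, 0.77, 0.17], [0.59, -0.59, 0.55]]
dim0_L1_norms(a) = [2.07, 1.92, 2.28]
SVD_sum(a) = [[-0.81, 0.37, 1.27], [-0.08, 0.03, 0.12], [-0.54, 0.25, 0.85]] + [[-0.08,  -0.1,  -0.02], [-0.89,  -1.13,  -0.24], [0.24,  0.3,  0.07]] + [[-0.10,0.10,-0.09], [0.05,-0.05,0.04], [0.14,-0.14,0.13]]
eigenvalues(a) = [(-0.96+0.36j), (-0.96-0.36j), (0.83+0j)]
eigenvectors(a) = [[(0.16+0.35j), 0.16-0.35j, 0.48+0.00j], [(-0.9+0j), -0.90-0.00j, (-0.26+0j)], [0.19+0.06j, 0.19-0.06j, 0.84+0.00j]]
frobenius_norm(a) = 2.43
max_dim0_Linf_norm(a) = 1.15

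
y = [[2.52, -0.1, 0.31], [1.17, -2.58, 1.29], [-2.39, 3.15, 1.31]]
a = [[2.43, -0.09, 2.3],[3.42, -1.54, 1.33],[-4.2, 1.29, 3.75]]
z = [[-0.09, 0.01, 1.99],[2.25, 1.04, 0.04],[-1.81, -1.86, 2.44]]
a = y + z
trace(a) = 4.64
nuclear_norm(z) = 6.94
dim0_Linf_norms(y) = [2.52, 3.15, 1.31]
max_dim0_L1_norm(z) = 4.47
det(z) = -4.87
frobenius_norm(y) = 5.79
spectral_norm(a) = 6.37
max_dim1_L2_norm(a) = 5.78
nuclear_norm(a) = 11.52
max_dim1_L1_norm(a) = 9.24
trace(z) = 3.39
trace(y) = 1.25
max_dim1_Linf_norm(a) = 4.2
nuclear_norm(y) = 8.97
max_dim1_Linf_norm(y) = 3.15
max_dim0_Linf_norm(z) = 2.44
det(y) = -19.06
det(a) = -21.27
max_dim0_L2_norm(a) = 5.94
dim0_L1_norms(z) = [4.15, 2.91, 4.47]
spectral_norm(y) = 5.10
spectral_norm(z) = 4.20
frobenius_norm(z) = 4.78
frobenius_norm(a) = 7.77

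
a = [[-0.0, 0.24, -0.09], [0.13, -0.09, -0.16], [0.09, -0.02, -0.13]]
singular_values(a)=[0.27, 0.26, 0.0]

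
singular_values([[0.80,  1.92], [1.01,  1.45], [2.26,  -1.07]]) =[2.73, 2.5]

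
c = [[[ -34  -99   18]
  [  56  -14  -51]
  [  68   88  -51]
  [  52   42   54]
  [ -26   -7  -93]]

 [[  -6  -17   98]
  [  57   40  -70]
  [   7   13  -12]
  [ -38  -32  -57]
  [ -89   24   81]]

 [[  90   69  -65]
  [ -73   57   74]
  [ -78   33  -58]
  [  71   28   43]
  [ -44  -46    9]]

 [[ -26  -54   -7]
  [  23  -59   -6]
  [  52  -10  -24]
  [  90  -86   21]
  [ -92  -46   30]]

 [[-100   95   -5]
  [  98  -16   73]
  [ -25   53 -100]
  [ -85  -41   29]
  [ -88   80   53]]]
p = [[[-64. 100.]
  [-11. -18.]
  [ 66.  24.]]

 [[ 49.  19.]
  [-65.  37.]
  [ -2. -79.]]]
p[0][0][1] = 100.0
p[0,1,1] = -18.0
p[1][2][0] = -2.0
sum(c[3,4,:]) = -108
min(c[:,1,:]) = -73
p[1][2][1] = -79.0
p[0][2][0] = 66.0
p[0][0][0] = -64.0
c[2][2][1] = 33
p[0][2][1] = 24.0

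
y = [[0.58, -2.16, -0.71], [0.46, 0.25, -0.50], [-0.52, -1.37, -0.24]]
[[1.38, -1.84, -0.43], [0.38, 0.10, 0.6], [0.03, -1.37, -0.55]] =y@[[0.93, 0.35, 0.11], [-0.36, 0.78, 0.51], [-0.09, 0.51, -0.85]]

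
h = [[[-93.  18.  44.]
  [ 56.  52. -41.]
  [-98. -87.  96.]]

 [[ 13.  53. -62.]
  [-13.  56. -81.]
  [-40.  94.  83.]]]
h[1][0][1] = 53.0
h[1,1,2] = -81.0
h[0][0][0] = -93.0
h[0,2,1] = -87.0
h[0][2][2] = 96.0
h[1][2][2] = 83.0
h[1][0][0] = 13.0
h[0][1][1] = 52.0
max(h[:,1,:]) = 56.0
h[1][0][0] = 13.0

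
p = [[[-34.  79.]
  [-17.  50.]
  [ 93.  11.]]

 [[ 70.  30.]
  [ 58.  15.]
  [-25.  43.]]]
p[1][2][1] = 43.0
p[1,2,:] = [-25.0, 43.0]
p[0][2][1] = 11.0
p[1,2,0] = -25.0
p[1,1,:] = [58.0, 15.0]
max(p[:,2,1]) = 43.0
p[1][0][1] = 30.0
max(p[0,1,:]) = 50.0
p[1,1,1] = 15.0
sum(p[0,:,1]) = 140.0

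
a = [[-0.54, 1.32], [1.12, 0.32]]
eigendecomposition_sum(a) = [[-0.93,0.72], [0.61,-0.47]] + [[0.39, 0.6], [0.51, 0.79]]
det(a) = -1.65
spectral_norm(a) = 1.44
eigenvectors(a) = [[-0.84, -0.61], [0.55, -0.79]]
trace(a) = -0.22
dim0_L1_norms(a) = [1.66, 1.64]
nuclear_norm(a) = 2.59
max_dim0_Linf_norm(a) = 1.32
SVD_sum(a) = [[-0.77, 1.17], [0.2, -0.29]] + [[0.23, 0.15], [0.92, 0.61]]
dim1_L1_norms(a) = [1.86, 1.44]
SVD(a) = [[0.97, -0.24],[-0.24, -0.97]] @ diag([1.442221664002703, 1.144900289056333]) @ [[-0.55,  0.83], [-0.83,  -0.55]]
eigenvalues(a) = [-1.4, 1.18]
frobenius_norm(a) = 1.84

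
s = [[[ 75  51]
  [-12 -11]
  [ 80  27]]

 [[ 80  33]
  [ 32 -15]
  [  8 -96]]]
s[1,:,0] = [80, 32, 8]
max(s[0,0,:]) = 75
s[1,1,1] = -15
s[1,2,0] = 8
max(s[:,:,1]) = 51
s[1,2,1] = -96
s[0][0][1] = 51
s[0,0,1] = 51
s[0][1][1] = -11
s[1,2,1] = -96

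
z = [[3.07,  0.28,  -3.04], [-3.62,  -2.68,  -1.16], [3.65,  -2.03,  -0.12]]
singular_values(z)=[6.11, 3.67, 2.66]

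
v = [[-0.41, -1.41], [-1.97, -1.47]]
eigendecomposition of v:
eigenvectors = [[0.76, 0.53], [-0.65, 0.85]]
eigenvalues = [0.81, -2.69]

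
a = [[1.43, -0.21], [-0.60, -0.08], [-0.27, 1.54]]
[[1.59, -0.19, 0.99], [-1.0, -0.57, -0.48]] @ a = [[2.12, 1.21], [-0.96, -0.48]]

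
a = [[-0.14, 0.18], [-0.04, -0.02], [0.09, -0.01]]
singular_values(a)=[0.24, 0.08]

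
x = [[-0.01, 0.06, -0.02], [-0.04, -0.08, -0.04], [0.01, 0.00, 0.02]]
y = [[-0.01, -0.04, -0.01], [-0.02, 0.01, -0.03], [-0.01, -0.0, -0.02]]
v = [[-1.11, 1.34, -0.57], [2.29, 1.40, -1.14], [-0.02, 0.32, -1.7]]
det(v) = 7.05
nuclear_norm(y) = 0.09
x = v @ y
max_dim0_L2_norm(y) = 0.04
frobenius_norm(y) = 0.06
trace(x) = -0.07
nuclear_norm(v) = 6.24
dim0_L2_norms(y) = [0.02, 0.04, 0.04]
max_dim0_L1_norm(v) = 3.42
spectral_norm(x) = 0.11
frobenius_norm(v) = 3.85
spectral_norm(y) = 0.05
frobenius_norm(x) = 0.12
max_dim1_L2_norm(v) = 2.92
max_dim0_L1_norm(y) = 0.06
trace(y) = -0.02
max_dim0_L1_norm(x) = 0.14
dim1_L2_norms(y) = [0.04, 0.04, 0.02]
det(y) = 0.00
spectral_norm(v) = 3.07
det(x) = 0.00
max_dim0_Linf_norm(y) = 0.04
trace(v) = -1.41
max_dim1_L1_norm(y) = 0.06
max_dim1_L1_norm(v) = 4.83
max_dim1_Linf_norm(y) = 0.04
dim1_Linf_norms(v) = [1.34, 2.29, 1.7]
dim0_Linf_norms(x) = [0.04, 0.08, 0.04]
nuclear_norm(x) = 0.16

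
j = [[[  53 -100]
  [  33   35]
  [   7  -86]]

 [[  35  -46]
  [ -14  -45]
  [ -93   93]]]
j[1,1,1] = -45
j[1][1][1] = -45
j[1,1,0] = -14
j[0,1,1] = 35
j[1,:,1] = [-46, -45, 93]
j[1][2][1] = 93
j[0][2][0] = 7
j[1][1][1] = -45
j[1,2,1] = 93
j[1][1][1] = -45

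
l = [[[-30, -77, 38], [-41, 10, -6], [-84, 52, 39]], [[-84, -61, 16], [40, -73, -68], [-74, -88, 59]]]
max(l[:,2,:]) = 59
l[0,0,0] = -30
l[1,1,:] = [40, -73, -68]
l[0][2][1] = 52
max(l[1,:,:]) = 59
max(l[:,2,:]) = 59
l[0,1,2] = -6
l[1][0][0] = -84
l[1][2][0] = -74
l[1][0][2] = 16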